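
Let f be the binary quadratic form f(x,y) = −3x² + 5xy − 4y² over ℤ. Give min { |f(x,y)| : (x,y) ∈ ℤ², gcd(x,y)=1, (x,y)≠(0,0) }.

translate: b→1 (≡-5 mod 6), so (3,-5,4)→(3,1,2)
flip: (3,1,2)→(2,-1,3)
reduced (well bottom): (2,-1,3) with a≤c, −a<b≤a
well minimum |f| = |-2| = 2 (negative-definite)

2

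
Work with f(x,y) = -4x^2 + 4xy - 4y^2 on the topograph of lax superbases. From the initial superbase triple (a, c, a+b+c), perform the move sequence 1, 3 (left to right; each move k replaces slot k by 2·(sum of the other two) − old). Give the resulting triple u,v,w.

start (-4,-4,-4) = (f(1,0),f(0,1),f(1,1))
replace slot 1: 2·((-4)+(-4)) − (-4) = -12 → (-12,-4,-4)
replace slot 3: 2·((-12)+(-4)) − (-4) = -28 → (-12,-4,-28)

-12,-4,-28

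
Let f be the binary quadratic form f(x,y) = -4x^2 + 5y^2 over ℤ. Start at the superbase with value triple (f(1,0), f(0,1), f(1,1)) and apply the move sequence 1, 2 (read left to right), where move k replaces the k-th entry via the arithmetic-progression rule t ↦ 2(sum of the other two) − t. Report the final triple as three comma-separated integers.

start (-4,5,1) = (f(1,0),f(0,1),f(1,1))
replace slot 1: 2·(5+1) − (-4) = 16 → (16,5,1)
replace slot 2: 2·(16+1) − 5 = 29 → (16,29,1)

16,29,1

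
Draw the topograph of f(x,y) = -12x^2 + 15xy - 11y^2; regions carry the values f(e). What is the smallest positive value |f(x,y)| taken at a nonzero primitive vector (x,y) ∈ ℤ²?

translate: b→9 (≡-15 mod 24), so (12,-15,11)→(12,9,8)
flip: (12,9,8)→(8,-9,12)
translate: b→7 (≡-9 mod 16), so (8,-9,12)→(8,7,11)
reduced (well bottom): (8,7,11) with a≤c, −a<b≤a
well minimum |f| = |-8| = 8 (negative-definite)

8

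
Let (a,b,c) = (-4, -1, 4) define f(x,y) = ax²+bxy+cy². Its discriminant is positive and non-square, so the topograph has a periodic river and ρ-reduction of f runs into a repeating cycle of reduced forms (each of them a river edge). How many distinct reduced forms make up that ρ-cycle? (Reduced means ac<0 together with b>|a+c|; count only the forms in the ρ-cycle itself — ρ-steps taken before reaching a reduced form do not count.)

D = 65, ⌊√D⌋ = 8
descent: ρ → (4,1,-4)  [lands on river]
river: ρ → (-4,7,1)
river: ρ → (1,7,-4)
river: ρ → (-4,1,4)
river: ρ → (4,7,-1)
river: ρ → (-1,7,4)
ρ-cycle length = 6 (tail of 1 descent step not counted)

6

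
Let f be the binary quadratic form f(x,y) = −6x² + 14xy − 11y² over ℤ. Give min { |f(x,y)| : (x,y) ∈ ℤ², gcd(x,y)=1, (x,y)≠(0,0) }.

translate: b→-2 (≡-14 mod 12), so (6,-14,11)→(6,-2,3)
flip: (6,-2,3)→(3,2,6)
reduced (well bottom): (3,2,6) with a≤c, −a<b≤a
well minimum |f| = |-3| = 3 (negative-definite)

3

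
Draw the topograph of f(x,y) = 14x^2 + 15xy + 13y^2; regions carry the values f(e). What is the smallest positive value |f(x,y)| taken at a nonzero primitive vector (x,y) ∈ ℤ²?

translate: b→-13 (≡15 mod 28), so (14,15,13)→(14,-13,12)
flip: (14,-13,12)→(12,13,14)
translate: b→-11 (≡13 mod 24), so (12,13,14)→(12,-11,13)
reduced (well bottom): (12,-11,13) with a≤c, −a<b≤a
well minimum = a = 12

12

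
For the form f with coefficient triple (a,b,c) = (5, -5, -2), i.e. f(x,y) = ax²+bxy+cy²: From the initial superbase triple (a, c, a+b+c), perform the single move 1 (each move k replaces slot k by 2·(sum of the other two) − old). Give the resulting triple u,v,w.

start (5,-2,-2) = (f(1,0),f(0,1),f(1,1))
replace slot 1: 2·((-2)+(-2)) − 5 = -13 → (-13,-2,-2)

-13,-2,-2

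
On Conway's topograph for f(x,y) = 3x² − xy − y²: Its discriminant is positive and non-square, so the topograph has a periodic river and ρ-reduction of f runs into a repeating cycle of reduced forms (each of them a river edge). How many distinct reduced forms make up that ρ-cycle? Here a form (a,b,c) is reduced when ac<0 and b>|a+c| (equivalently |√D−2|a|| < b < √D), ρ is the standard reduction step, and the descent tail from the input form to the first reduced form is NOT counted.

D = 13, ⌊√D⌋ = 3
descent: ρ → (-1,3,1)  [lands on river]
river: ρ → (1,3,-1)
ρ-cycle length = 2 (tail of 1 descent step not counted)

2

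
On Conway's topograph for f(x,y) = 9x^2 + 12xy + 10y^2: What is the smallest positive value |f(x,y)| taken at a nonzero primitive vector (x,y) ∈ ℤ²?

translate: b→-6 (≡12 mod 18), so (9,12,10)→(9,-6,7)
flip: (9,-6,7)→(7,6,9)
reduced (well bottom): (7,6,9) with a≤c, −a<b≤a
well minimum = a = 7

7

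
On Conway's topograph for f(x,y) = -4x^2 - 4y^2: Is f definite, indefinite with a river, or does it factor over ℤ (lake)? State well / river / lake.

D = b²−4ac = 0² − 4·(-4)·(-4) = -64
D < 0 ⇒ definite ⇒ every region one sign ⇒ single well

well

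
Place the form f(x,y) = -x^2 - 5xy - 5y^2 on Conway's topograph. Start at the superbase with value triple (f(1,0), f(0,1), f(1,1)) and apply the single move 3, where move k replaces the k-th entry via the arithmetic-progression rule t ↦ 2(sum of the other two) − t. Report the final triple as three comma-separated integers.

start (-1,-5,-11) = (f(1,0),f(0,1),f(1,1))
replace slot 3: 2·((-1)+(-5)) − (-11) = -1 → (-1,-5,-1)

-1,-5,-1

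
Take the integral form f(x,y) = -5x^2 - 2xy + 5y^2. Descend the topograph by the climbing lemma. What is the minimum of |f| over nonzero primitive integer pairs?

descent: ρ → (5,2,-5)  [lands on river]
river: ρ → (-5,8,2)
river: ρ → (2,8,-5)
river: ρ → (-5,2,5)
river: ρ → (5,8,-2)
river: ρ → (-2,8,5)
closes: descent 1, river 6
min |a| on river = 2

2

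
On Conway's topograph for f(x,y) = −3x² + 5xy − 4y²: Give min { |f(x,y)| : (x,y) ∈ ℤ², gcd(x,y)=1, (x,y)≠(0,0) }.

translate: b→1 (≡-5 mod 6), so (3,-5,4)→(3,1,2)
flip: (3,1,2)→(2,-1,3)
reduced (well bottom): (2,-1,3) with a≤c, −a<b≤a
well minimum |f| = |-2| = 2 (negative-definite)

2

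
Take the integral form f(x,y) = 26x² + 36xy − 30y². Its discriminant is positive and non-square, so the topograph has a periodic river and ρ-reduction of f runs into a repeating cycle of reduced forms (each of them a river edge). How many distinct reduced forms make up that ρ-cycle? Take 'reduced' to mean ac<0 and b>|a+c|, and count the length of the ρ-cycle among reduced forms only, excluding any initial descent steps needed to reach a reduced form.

D = 4416, ⌊√D⌋ = 66
river: ρ → (-30,24,32)
river: ρ → (32,40,-22)
river: ρ → (-22,48,24)
river: ρ → (24,48,-22)
river: ρ → (-22,40,32)
river: ρ → (32,24,-30)
river: ρ → (-30,36,26)
river: ρ → (26,16,-40)
river: ρ → (-40,64,2)
river: ρ → (2,64,-40)
river: ρ → (-40,16,26)
river: ρ → (26,36,-30)
ρ-cycle length = 12 (tail of 0 descent steps not counted)

12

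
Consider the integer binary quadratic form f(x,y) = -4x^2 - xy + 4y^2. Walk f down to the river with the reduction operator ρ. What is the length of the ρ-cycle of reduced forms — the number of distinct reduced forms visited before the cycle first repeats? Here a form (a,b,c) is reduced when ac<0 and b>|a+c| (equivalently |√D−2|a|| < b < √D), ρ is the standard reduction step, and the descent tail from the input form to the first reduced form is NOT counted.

D = 65, ⌊√D⌋ = 8
descent: ρ → (4,1,-4)  [lands on river]
river: ρ → (-4,7,1)
river: ρ → (1,7,-4)
river: ρ → (-4,1,4)
river: ρ → (4,7,-1)
river: ρ → (-1,7,4)
ρ-cycle length = 6 (tail of 1 descent step not counted)

6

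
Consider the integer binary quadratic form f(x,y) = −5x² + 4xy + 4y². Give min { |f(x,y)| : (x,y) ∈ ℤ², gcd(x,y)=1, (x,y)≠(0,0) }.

river: ρ → (4,4,-5)
river: ρ → (-5,6,3)
river: ρ → (3,6,-5)
river: ρ → (-5,4,4)
closes: descent 0, river 4
min |a| on river = 3

3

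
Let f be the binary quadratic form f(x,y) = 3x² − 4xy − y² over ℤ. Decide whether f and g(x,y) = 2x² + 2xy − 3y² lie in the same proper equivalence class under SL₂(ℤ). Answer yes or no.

D₁ = 28, D₂ = 28
river cycle of f (length 4): (-1, 4, 3), (3, 2, -2), (-2, 2, 3), (3, 4, -1)
river cycle of g (length 4): (-3, 4, 1), (1, 4, -3), (-3, 2, 2), (2, 2, -3)
cycles differ ⇒ inequivalent

no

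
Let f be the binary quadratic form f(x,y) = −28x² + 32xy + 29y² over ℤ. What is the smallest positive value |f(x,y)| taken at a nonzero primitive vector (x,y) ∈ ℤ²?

river: ρ → (29,26,-31)
river: ρ → (-31,36,24)
river: ρ → (24,60,-7)
river: ρ → (-7,52,56)
river: ρ → (56,60,-3)
river: ρ → (-3,60,56)
river: ρ → (56,52,-7)
river: ρ → (-7,60,24)
river: ρ → (24,36,-31)
river: ρ → (-31,26,29)
river: ρ → (29,32,-28)
river: ρ → (-28,24,33)
river: ρ → (33,42,-19)
river: ρ → (-19,34,41)
river: ρ → (41,48,-12)
river: ρ → (-12,48,41)
river: ρ → (41,34,-19)
river: ρ → (-19,42,33)
river: ρ → (33,24,-28)
river: ρ → (-28,32,29)
closes: descent 0, river 20
min |a| on river = 3

3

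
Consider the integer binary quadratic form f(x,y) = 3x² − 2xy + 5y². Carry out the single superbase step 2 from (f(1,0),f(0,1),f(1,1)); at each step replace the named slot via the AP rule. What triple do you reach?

start (3,5,6) = (f(1,0),f(0,1),f(1,1))
replace slot 2: 2·(3+6) − 5 = 13 → (3,13,6)

3,13,6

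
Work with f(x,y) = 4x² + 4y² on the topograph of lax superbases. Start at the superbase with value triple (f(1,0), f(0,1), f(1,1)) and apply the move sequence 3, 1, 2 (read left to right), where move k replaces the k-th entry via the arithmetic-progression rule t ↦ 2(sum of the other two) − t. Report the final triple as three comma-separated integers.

start (4,4,8) = (f(1,0),f(0,1),f(1,1))
replace slot 3: 2·(4+4) − 8 = 8 → (4,4,8)
replace slot 1: 2·(4+8) − 4 = 20 → (20,4,8)
replace slot 2: 2·(20+8) − 4 = 52 → (20,52,8)

20,52,8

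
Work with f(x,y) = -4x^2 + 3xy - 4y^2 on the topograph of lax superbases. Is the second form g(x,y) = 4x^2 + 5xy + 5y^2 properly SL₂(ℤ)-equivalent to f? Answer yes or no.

D₁ = -55, D₂ = -55
f is negative-definite; reduce −f:
−f: flip: (4,-3,4)→(4,3,4)
−f: reduced (well bottom): (4,3,4) with a≤c, −a<b≤a
flip sign back: reduced form of f is (-4,-3,-4)
g: translate: b→-3 (≡5 mod 8), so (4,5,5)→(4,-3,4)
g: flip: (4,-3,4)→(4,3,4)
g: reduced (well bottom): (4,3,4) with a≤c, −a<b≤a
reduced forms (-4, -3, -4) vs (4, 3, 4) ⇒ inequivalent

no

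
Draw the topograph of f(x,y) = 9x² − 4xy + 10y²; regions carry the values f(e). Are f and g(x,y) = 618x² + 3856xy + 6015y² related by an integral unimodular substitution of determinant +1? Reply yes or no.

D₁ = -344, D₂ = -344
f: reduced (well bottom): (9,-4,10) with a≤c, −a<b≤a
g: translate: b→148 (≡3856 mod 1236), so (618,3856,6015)→(618,148,9)
g: flip: (618,148,9)→(9,-148,618)
g: translate: b→-4 (≡-148 mod 18), so (9,-148,618)→(9,-4,10)
g: reduced (well bottom): (9,-4,10) with a≤c, −a<b≤a
reduced forms (9, -4, 10) vs (9, -4, 10) ⇒ equivalent

yes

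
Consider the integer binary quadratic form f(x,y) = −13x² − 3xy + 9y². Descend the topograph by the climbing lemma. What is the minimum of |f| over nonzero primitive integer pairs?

descent: ρ → (9,21,-1)  [lands on river]
river: ρ → (-1,21,9)
river: ρ → (9,15,-7)
river: ρ → (-7,13,11)
river: ρ → (11,9,-9)
river: ρ → (-9,9,11)
river: ρ → (11,13,-7)
river: ρ → (-7,15,9)
closes: descent 1, river 8
min |a| on river = 1

1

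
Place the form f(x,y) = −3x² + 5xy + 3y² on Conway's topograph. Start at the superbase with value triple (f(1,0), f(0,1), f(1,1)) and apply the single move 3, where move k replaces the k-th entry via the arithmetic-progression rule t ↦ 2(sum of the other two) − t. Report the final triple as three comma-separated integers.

start (-3,3,5) = (f(1,0),f(0,1),f(1,1))
replace slot 3: 2·((-3)+3) − 5 = -5 → (-3,3,-5)

-3,3,-5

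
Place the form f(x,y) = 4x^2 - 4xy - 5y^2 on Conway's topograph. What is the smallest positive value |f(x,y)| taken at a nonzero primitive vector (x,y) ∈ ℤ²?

descent: ρ → (-5,4,4)  [lands on river]
river: ρ → (4,4,-5)
river: ρ → (-5,6,3)
river: ρ → (3,6,-5)
closes: descent 1, river 4
min |a| on river = 3

3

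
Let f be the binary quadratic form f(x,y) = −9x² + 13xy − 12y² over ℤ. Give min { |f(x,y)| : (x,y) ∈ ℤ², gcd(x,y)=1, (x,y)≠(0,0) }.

translate: b→5 (≡-13 mod 18), so (9,-13,12)→(9,5,8)
flip: (9,5,8)→(8,-5,9)
reduced (well bottom): (8,-5,9) with a≤c, −a<b≤a
well minimum |f| = |-8| = 8 (negative-definite)

8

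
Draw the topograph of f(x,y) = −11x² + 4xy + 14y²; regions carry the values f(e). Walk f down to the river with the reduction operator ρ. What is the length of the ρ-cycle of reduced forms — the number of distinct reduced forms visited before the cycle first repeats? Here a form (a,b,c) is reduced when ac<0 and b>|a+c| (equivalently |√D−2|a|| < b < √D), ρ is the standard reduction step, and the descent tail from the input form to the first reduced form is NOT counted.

D = 632, ⌊√D⌋ = 25
river: ρ → (14,24,-1)
river: ρ → (-1,24,14)
river: ρ → (14,4,-11)
river: ρ → (-11,18,7)
river: ρ → (7,24,-2)
river: ρ → (-2,24,7)
river: ρ → (7,18,-11)
river: ρ → (-11,4,14)
ρ-cycle length = 8 (tail of 0 descent steps not counted)

8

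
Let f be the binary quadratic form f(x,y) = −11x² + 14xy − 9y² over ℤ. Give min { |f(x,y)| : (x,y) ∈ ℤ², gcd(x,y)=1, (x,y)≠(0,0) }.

translate: b→8 (≡-14 mod 22), so (11,-14,9)→(11,8,6)
flip: (11,8,6)→(6,-8,11)
translate: b→4 (≡-8 mod 12), so (6,-8,11)→(6,4,9)
reduced (well bottom): (6,4,9) with a≤c, −a<b≤a
well minimum |f| = |-6| = 6 (negative-definite)

6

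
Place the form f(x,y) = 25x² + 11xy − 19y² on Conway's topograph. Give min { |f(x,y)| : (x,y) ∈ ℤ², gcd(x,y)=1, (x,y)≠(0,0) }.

river: ρ → (-19,27,17)
river: ρ → (17,41,-5)
river: ρ → (-5,39,25)
river: ρ → (25,11,-19)
closes: descent 0, river 4
min |a| on river = 5

5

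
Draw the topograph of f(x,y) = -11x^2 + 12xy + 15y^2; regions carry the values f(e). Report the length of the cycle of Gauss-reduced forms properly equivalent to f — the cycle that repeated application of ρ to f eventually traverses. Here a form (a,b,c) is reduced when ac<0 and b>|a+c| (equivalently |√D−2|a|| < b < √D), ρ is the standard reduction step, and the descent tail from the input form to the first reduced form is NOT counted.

D = 804, ⌊√D⌋ = 28
river: ρ → (15,18,-8)
river: ρ → (-8,14,19)
river: ρ → (19,24,-3)
river: ρ → (-3,24,19)
river: ρ → (19,14,-8)
river: ρ → (-8,18,15)
river: ρ → (15,12,-11)
river: ρ → (-11,10,16)
river: ρ → (16,22,-5)
river: ρ → (-5,28,1)
river: ρ → (1,28,-5)
river: ρ → (-5,22,16)
river: ρ → (16,10,-11)
river: ρ → (-11,12,15)
ρ-cycle length = 14 (tail of 0 descent steps not counted)

14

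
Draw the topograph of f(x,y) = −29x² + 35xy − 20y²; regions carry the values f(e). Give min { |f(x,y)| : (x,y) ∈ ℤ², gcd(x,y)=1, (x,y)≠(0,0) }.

translate: b→23 (≡-35 mod 58), so (29,-35,20)→(29,23,14)
flip: (29,23,14)→(14,-23,29)
translate: b→5 (≡-23 mod 28), so (14,-23,29)→(14,5,20)
reduced (well bottom): (14,5,20) with a≤c, −a<b≤a
well minimum |f| = |-14| = 14 (negative-definite)

14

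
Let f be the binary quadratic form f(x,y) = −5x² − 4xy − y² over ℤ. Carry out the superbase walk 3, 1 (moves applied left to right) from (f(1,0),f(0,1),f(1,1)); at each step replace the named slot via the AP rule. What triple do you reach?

start (-5,-1,-10) = (f(1,0),f(0,1),f(1,1))
replace slot 3: 2·((-5)+(-1)) − (-10) = -2 → (-5,-1,-2)
replace slot 1: 2·((-1)+(-2)) − (-5) = -1 → (-1,-1,-2)

-1,-1,-2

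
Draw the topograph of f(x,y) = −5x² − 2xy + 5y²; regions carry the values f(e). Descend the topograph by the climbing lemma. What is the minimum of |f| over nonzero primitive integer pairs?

descent: ρ → (5,2,-5)  [lands on river]
river: ρ → (-5,8,2)
river: ρ → (2,8,-5)
river: ρ → (-5,2,5)
river: ρ → (5,8,-2)
river: ρ → (-2,8,5)
closes: descent 1, river 6
min |a| on river = 2

2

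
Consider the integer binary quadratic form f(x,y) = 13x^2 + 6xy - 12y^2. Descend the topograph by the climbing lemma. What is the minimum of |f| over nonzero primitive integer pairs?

river: ρ → (-12,18,7)
river: ρ → (7,24,-3)
river: ρ → (-3,24,7)
river: ρ → (7,18,-12)
river: ρ → (-12,6,13)
river: ρ → (13,20,-5)
river: ρ → (-5,20,13)
river: ρ → (13,6,-12)
closes: descent 0, river 8
min |a| on river = 3

3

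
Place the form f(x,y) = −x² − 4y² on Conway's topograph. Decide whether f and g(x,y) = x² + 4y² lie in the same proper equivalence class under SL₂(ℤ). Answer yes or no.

D₁ = -16, D₂ = -16
f is negative-definite; reduce −f:
−f: reduced (well bottom): (1,0,4) with a≤c, −a<b≤a
flip sign back: reduced form of f is (-1,0,-4)
g: reduced (well bottom): (1,0,4) with a≤c, −a<b≤a
reduced forms (-1, 0, -4) vs (1, 0, 4) ⇒ inequivalent

no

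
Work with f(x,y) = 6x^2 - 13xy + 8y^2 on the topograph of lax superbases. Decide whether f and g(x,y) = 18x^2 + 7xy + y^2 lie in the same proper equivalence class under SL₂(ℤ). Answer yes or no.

D₁ = -23, D₂ = -23
f: translate: b→-1 (≡-13 mod 12), so (6,-13,8)→(6,-1,1)
f: flip: (6,-1,1)→(1,1,6)
f: reduced (well bottom): (1,1,6) with a≤c, −a<b≤a
g: flip: (18,7,1)→(1,-7,18)
g: translate: b→1 (≡-7 mod 2), so (1,-7,18)→(1,1,6)
g: reduced (well bottom): (1,1,6) with a≤c, −a<b≤a
reduced forms (1, 1, 6) vs (1, 1, 6) ⇒ equivalent

yes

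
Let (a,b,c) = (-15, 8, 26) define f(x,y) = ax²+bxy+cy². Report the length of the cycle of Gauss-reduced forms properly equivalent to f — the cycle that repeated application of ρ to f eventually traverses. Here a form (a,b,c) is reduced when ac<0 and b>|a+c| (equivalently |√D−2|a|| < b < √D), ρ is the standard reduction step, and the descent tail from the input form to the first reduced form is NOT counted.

D = 1624, ⌊√D⌋ = 40
descent: ρ → (26,-8,-15)
descent: ρ → (-15,38,3)  [lands on river]
river: ρ → (3,40,-2)
river: ρ → (-2,40,3)
river: ρ → (3,38,-15)
river: ρ → (-15,22,19)
river: ρ → (19,16,-18)
river: ρ → (-18,20,17)
river: ρ → (17,14,-21)
river: ρ → (-21,28,10)
river: ρ → (10,32,-15)
river: ρ → (-15,28,14)
river: ρ → (14,28,-15)
river: ρ → (-15,32,10)
river: ρ → (10,28,-21)
river: ρ → (-21,14,17)
river: ρ → (17,20,-18)
river: ρ → (-18,16,19)
river: ρ → (19,22,-15)
ρ-cycle length = 18 (tail of 2 descent steps not counted)

18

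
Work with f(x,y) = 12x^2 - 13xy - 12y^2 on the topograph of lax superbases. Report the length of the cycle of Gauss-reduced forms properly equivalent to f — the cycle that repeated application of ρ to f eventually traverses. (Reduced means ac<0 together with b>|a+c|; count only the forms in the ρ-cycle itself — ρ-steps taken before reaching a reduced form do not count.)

D = 745, ⌊√D⌋ = 27
descent: ρ → (-12,13,12)  [lands on river]
river: ρ → (12,11,-13)
river: ρ → (-13,15,10)
river: ρ → (10,25,-3)
river: ρ → (-3,23,18)
river: ρ → (18,13,-8)
river: ρ → (-8,19,12)
river: ρ → (12,5,-15)
river: ρ → (-15,25,2)
river: ρ → (2,27,-2)
river: ρ → (-2,25,15)
river: ρ → (15,5,-12)
river: ρ → (-12,19,8)
river: ρ → (8,13,-18)
river: ρ → (-18,23,3)
river: ρ → (3,25,-10)
river: ρ → (-10,15,13)
river: ρ → (13,11,-12)
ρ-cycle length = 18 (tail of 1 descent step not counted)

18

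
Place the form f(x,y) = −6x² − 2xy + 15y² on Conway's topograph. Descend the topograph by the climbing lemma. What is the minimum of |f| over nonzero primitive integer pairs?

descent: ρ → (15,2,-6)
descent: ρ → (-6,10,11)  [lands on river]
river: ρ → (11,12,-5)
river: ρ → (-5,18,2)
river: ρ → (2,18,-5)
river: ρ → (-5,12,11)
river: ρ → (11,10,-6)
river: ρ → (-6,14,7)
river: ρ → (7,14,-6)
closes: descent 2, river 8
min |a| on river = 2

2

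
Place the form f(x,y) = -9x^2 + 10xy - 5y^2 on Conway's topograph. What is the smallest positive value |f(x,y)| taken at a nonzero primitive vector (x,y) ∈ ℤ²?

translate: b→8 (≡-10 mod 18), so (9,-10,5)→(9,8,4)
flip: (9,8,4)→(4,-8,9)
translate: b→0 (≡-8 mod 8), so (4,-8,9)→(4,0,5)
reduced (well bottom): (4,0,5) with a≤c, −a<b≤a
well minimum |f| = |-4| = 4 (negative-definite)

4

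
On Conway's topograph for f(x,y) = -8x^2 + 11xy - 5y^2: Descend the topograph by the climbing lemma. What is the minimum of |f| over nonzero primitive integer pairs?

translate: b→5 (≡-11 mod 16), so (8,-11,5)→(8,5,2)
flip: (8,5,2)→(2,-5,8)
translate: b→-1 (≡-5 mod 4), so (2,-5,8)→(2,-1,5)
reduced (well bottom): (2,-1,5) with a≤c, −a<b≤a
well minimum |f| = |-2| = 2 (negative-definite)

2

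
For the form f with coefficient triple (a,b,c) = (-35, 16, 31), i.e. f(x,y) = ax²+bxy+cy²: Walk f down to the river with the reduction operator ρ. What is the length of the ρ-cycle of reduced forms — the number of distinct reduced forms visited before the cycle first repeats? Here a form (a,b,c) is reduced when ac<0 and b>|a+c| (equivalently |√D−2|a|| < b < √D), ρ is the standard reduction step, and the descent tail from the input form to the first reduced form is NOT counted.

D = 4596, ⌊√D⌋ = 67
river: ρ → (31,46,-20)
river: ρ → (-20,34,43)
river: ρ → (43,52,-11)
river: ρ → (-11,58,28)
river: ρ → (28,54,-15)
river: ρ → (-15,66,4)
river: ρ → (4,62,-47)
river: ρ → (-47,32,19)
river: ρ → (19,44,-35)
river: ρ → (-35,26,28)
river: ρ → (28,30,-33)
river: ρ → (-33,36,25)
river: ρ → (25,64,-5)
river: ρ → (-5,66,12)
river: ρ → (12,54,-35)
river: ρ → (-35,16,31)
ρ-cycle length = 16 (tail of 0 descent steps not counted)

16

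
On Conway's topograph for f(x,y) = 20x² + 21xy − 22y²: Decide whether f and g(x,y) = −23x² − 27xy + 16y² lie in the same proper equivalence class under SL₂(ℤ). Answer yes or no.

D₁ = 2201, D₂ = 2201
river cycle of f (length 42): (-22, 23, 19), (19, 15, -26), (-26, 37, 8), (8, 43, -11), (-11, 45, 4), (4, 43, -22), (-22, 45, 2), (2, 43, -44), (-44, 45, 1), (1, 45, -44), … (32 more)
river cycle of g (length 42): (16, 27, -23), (-23, 19, 20), (20, 21, -22), (-22, 23, 19), (19, 15, -26), (-26, 37, 8), (8, 43, -11), (-11, 45, 4), (4, 43, -22), (-22, 45, 2), … (32 more)
cycles coincide ⇒ equivalent

yes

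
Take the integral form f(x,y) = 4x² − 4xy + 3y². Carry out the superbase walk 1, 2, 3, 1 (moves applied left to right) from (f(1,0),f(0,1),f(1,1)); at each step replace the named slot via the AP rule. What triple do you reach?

start (4,3,3) = (f(1,0),f(0,1),f(1,1))
replace slot 1: 2·(3+3) − 4 = 8 → (8,3,3)
replace slot 2: 2·(8+3) − 3 = 19 → (8,19,3)
replace slot 3: 2·(8+19) − 3 = 51 → (8,19,51)
replace slot 1: 2·(19+51) − 8 = 132 → (132,19,51)

132,19,51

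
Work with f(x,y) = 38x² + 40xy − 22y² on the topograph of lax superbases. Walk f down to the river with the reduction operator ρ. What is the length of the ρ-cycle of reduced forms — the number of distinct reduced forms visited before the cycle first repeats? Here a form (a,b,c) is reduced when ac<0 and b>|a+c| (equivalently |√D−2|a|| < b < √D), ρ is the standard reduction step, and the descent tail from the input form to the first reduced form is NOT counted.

D = 4944, ⌊√D⌋ = 70
river: ρ → (-22,48,30)
river: ρ → (30,12,-40)
river: ρ → (-40,68,2)
river: ρ → (2,68,-40)
river: ρ → (-40,12,30)
river: ρ → (30,48,-22)
river: ρ → (-22,40,38)
river: ρ → (38,36,-24)
river: ρ → (-24,60,14)
river: ρ → (14,52,-40)
river: ρ → (-40,28,26)
river: ρ → (26,24,-42)
river: ρ → (-42,60,8)
river: ρ → (8,68,-10)
river: ρ → (-10,52,56)
river: ρ → (56,60,-6)
river: ρ → (-6,60,56)
river: ρ → (56,52,-10)
river: ρ → (-10,68,8)
river: ρ → (8,60,-42)
river: ρ → (-42,24,26)
river: ρ → (26,28,-40)
river: ρ → (-40,52,14)
river: ρ → (14,60,-24)
river: ρ → (-24,36,38)
river: ρ → (38,40,-22)
ρ-cycle length = 26 (tail of 0 descent steps not counted)

26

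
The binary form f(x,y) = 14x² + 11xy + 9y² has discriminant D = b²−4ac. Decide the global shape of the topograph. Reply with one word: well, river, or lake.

D = b²−4ac = 11² − 4·14·9 = -383
D < 0 ⇒ definite ⇒ every region one sign ⇒ single well

well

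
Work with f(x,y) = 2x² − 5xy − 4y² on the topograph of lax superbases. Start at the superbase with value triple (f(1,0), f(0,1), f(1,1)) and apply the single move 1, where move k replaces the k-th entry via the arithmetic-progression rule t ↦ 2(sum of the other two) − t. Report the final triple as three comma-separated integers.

start (2,-4,-7) = (f(1,0),f(0,1),f(1,1))
replace slot 1: 2·((-4)+(-7)) − 2 = -24 → (-24,-4,-7)

-24,-4,-7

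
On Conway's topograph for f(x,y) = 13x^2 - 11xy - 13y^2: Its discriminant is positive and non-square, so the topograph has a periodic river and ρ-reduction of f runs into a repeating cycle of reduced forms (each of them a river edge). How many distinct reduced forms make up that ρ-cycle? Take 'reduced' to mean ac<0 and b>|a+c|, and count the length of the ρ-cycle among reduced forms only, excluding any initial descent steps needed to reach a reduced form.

D = 797, ⌊√D⌋ = 28
descent: ρ → (-13,11,13)  [lands on river]
river: ρ → (13,15,-11)
river: ρ → (-11,7,17)
river: ρ → (17,27,-1)
river: ρ → (-1,27,17)
river: ρ → (17,7,-11)
river: ρ → (-11,15,13)
river: ρ → (13,11,-13)
river: ρ → (-13,15,11)
river: ρ → (11,7,-17)
river: ρ → (-17,27,1)
river: ρ → (1,27,-17)
river: ρ → (-17,7,11)
river: ρ → (11,15,-13)
ρ-cycle length = 14 (tail of 1 descent step not counted)

14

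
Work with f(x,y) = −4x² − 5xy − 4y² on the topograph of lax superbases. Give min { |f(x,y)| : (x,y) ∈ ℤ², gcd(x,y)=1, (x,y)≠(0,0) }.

translate: b→-3 (≡5 mod 8), so (4,5,4)→(4,-3,3)
flip: (4,-3,3)→(3,3,4)
reduced (well bottom): (3,3,4) with a≤c, −a<b≤a
well minimum |f| = |-3| = 3 (negative-definite)

3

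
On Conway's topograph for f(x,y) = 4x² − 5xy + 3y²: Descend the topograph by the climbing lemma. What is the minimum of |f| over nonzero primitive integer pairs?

translate: b→3 (≡-5 mod 8), so (4,-5,3)→(4,3,2)
flip: (4,3,2)→(2,-3,4)
translate: b→1 (≡-3 mod 4), so (2,-3,4)→(2,1,3)
reduced (well bottom): (2,1,3) with a≤c, −a<b≤a
well minimum = a = 2

2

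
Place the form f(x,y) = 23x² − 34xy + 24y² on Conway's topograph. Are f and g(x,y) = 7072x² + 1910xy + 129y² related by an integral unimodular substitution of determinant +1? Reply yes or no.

D₁ = -1052, D₂ = -1052
f: translate: b→12 (≡-34 mod 46), so (23,-34,24)→(23,12,13)
f: flip: (23,12,13)→(13,-12,23)
f: reduced (well bottom): (13,-12,23) with a≤c, −a<b≤a
g: flip: (7072,1910,129)→(129,-1910,7072)
g: translate: b→-104 (≡-1910 mod 258), so (129,-1910,7072)→(129,-104,23)
g: flip: (129,-104,23)→(23,104,129)
g: translate: b→12 (≡104 mod 46), so (23,104,129)→(23,12,13)
g: flip: (23,12,13)→(13,-12,23)
g: reduced (well bottom): (13,-12,23) with a≤c, −a<b≤a
reduced forms (13, -12, 23) vs (13, -12, 23) ⇒ equivalent

yes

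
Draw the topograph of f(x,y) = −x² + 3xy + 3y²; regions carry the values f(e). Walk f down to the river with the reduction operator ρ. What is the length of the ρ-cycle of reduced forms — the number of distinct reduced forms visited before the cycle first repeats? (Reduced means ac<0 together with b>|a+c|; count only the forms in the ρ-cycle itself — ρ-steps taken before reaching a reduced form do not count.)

D = 21, ⌊√D⌋ = 4
river: ρ → (3,3,-1)
river: ρ → (-1,3,3)
ρ-cycle length = 2 (tail of 0 descent steps not counted)

2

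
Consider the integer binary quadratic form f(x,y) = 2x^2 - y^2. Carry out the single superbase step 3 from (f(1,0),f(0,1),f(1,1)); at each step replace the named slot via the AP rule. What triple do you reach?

start (2,-1,1) = (f(1,0),f(0,1),f(1,1))
replace slot 3: 2·(2+(-1)) − 1 = 1 → (2,-1,1)

2,-1,1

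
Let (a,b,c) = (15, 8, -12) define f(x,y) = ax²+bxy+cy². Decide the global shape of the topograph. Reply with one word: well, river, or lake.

D = b²−4ac = 8² − 4·15·(-12) = 784
D = 28² is a perfect square ⇒ form factors over ℤ ⇒ lakes

lake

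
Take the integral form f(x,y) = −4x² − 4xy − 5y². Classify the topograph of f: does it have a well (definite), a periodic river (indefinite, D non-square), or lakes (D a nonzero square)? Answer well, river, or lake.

D = b²−4ac = (-4)² − 4·(-4)·(-5) = -64
D < 0 ⇒ definite ⇒ every region one sign ⇒ single well

well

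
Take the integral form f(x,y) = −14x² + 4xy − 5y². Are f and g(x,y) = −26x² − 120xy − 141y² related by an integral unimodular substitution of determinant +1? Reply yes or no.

D₁ = -264, D₂ = -264
f is negative-definite; reduce −f:
−f: flip: (14,-4,5)→(5,4,14)
−f: reduced (well bottom): (5,4,14) with a≤c, −a<b≤a
flip sign back: reduced form of f is (-5,-4,-14)
g is negative-definite; reduce −g:
−g: translate: b→16 (≡120 mod 52), so (26,120,141)→(26,16,5)
−g: flip: (26,16,5)→(5,-16,26)
−g: translate: b→4 (≡-16 mod 10), so (5,-16,26)→(5,4,14)
−g: reduced (well bottom): (5,4,14) with a≤c, −a<b≤a
flip sign back: reduced form of g is (-5,-4,-14)
reduced forms (-5, -4, -14) vs (-5, -4, -14) ⇒ equivalent

yes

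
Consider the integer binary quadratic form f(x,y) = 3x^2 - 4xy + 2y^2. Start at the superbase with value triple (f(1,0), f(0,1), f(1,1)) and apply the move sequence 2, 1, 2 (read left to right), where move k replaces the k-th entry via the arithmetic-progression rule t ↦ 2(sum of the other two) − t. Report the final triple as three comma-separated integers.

start (3,2,1) = (f(1,0),f(0,1),f(1,1))
replace slot 2: 2·(3+1) − 2 = 6 → (3,6,1)
replace slot 1: 2·(6+1) − 3 = 11 → (11,6,1)
replace slot 2: 2·(11+1) − 6 = 18 → (11,18,1)

11,18,1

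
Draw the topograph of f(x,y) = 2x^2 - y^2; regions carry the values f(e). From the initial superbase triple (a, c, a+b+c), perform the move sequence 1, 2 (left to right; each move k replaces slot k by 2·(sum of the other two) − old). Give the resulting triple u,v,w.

start (2,-1,1) = (f(1,0),f(0,1),f(1,1))
replace slot 1: 2·((-1)+1) − 2 = -2 → (-2,-1,1)
replace slot 2: 2·((-2)+1) − (-1) = -1 → (-2,-1,1)

-2,-1,1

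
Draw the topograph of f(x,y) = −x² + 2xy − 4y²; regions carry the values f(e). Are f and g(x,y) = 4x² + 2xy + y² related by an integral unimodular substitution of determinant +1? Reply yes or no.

D₁ = -12, D₂ = -12
f is negative-definite; reduce −f:
−f: translate: b→0 (≡-2 mod 2), so (1,-2,4)→(1,0,3)
−f: reduced (well bottom): (1,0,3) with a≤c, −a<b≤a
flip sign back: reduced form of f is (-1,0,-3)
g: flip: (4,2,1)→(1,-2,4)
g: translate: b→0 (≡-2 mod 2), so (1,-2,4)→(1,0,3)
g: reduced (well bottom): (1,0,3) with a≤c, −a<b≤a
reduced forms (-1, 0, -3) vs (1, 0, 3) ⇒ inequivalent

no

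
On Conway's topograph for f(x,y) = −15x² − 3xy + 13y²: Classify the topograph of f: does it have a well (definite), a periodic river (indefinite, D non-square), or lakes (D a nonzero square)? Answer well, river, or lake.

D = b²−4ac = (-3)² − 4·(-15)·13 = 789
D > 0 non-square ⇒ indefinite ⇒ periodic river

river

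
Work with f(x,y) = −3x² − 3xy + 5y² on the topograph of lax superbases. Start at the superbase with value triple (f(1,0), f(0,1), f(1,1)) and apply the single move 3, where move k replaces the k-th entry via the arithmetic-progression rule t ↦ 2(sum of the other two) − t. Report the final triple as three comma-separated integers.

start (-3,5,-1) = (f(1,0),f(0,1),f(1,1))
replace slot 3: 2·((-3)+5) − (-1) = 5 → (-3,5,5)

-3,5,5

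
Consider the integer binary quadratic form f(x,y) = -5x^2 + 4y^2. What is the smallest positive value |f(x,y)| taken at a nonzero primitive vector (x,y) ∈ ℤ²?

descent: ρ → (4,8,-1)  [lands on river]
river: ρ → (-1,8,4)
closes: descent 1, river 2
min |a| on river = 1

1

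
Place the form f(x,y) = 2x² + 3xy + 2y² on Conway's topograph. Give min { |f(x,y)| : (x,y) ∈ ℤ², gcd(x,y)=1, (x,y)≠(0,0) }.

translate: b→-1 (≡3 mod 4), so (2,3,2)→(2,-1,1)
flip: (2,-1,1)→(1,1,2)
reduced (well bottom): (1,1,2) with a≤c, −a<b≤a
well minimum = a = 1

1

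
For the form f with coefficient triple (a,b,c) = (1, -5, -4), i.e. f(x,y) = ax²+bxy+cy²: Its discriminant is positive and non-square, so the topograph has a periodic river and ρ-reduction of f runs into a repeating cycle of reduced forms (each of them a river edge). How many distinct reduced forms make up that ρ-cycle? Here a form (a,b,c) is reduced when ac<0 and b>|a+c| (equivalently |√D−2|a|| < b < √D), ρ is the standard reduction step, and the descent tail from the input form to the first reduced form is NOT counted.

D = 41, ⌊√D⌋ = 6
descent: ρ → (-4,5,1)  [lands on river]
river: ρ → (1,5,-4)
river: ρ → (-4,3,2)
river: ρ → (2,5,-2)
river: ρ → (-2,3,4)
river: ρ → (4,5,-1)
river: ρ → (-1,5,4)
river: ρ → (4,3,-2)
river: ρ → (-2,5,2)
river: ρ → (2,3,-4)
ρ-cycle length = 10 (tail of 1 descent step not counted)

10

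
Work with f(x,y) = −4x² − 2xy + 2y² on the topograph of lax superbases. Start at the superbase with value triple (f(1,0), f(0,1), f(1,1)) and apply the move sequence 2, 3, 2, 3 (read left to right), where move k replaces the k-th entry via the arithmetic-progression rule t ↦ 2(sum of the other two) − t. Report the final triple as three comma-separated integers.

start (-4,2,-4) = (f(1,0),f(0,1),f(1,1))
replace slot 2: 2·((-4)+(-4)) − 2 = -18 → (-4,-18,-4)
replace slot 3: 2·((-4)+(-18)) − (-4) = -40 → (-4,-18,-40)
replace slot 2: 2·((-4)+(-40)) − (-18) = -70 → (-4,-70,-40)
replace slot 3: 2·((-4)+(-70)) − (-40) = -108 → (-4,-70,-108)

-4,-70,-108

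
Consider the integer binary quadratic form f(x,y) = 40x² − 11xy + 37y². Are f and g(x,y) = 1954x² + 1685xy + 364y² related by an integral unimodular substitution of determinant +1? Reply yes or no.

D₁ = -5799, D₂ = -5799
f: flip: (40,-11,37)→(37,11,40)
f: reduced (well bottom): (37,11,40) with a≤c, −a<b≤a
g: flip: (1954,1685,364)→(364,-1685,1954)
g: translate: b→-229 (≡-1685 mod 728), so (364,-1685,1954)→(364,-229,40)
g: flip: (364,-229,40)→(40,229,364)
g: translate: b→-11 (≡229 mod 80), so (40,229,364)→(40,-11,37)
g: flip: (40,-11,37)→(37,11,40)
g: reduced (well bottom): (37,11,40) with a≤c, −a<b≤a
reduced forms (37, 11, 40) vs (37, 11, 40) ⇒ equivalent

yes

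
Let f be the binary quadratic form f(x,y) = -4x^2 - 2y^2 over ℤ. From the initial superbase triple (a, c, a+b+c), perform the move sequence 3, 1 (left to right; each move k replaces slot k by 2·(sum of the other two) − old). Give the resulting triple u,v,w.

start (-4,-2,-6) = (f(1,0),f(0,1),f(1,1))
replace slot 3: 2·((-4)+(-2)) − (-6) = -6 → (-4,-2,-6)
replace slot 1: 2·((-2)+(-6)) − (-4) = -12 → (-12,-2,-6)

-12,-2,-6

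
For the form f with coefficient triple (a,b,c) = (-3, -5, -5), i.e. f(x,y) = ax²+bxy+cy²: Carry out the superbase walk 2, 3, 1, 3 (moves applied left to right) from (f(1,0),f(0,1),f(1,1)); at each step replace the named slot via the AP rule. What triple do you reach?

start (-3,-5,-13) = (f(1,0),f(0,1),f(1,1))
replace slot 2: 2·((-3)+(-13)) − (-5) = -27 → (-3,-27,-13)
replace slot 3: 2·((-3)+(-27)) − (-13) = -47 → (-3,-27,-47)
replace slot 1: 2·((-27)+(-47)) − (-3) = -145 → (-145,-27,-47)
replace slot 3: 2·((-145)+(-27)) − (-47) = -297 → (-145,-27,-297)

-145,-27,-297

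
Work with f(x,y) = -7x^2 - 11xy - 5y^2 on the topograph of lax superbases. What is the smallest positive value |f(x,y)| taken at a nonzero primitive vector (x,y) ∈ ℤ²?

translate: b→-3 (≡11 mod 14), so (7,11,5)→(7,-3,1)
flip: (7,-3,1)→(1,3,7)
translate: b→1 (≡3 mod 2), so (1,3,7)→(1,1,5)
reduced (well bottom): (1,1,5) with a≤c, −a<b≤a
well minimum |f| = |-1| = 1 (negative-definite)

1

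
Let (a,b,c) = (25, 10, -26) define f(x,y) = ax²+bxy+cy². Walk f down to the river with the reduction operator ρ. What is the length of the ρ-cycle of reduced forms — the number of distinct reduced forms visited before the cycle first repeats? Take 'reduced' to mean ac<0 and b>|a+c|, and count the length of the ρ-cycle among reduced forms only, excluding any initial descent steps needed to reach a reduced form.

D = 2700, ⌊√D⌋ = 51
river: ρ → (-26,42,9)
river: ρ → (9,48,-11)
river: ρ → (-11,40,25)
river: ρ → (25,10,-26)
ρ-cycle length = 4 (tail of 0 descent steps not counted)

4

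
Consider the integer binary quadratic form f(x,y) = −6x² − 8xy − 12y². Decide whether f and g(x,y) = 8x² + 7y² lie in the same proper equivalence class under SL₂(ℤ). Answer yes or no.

D₁ = -224, D₂ = -224
f is negative-definite; reduce −f:
−f: translate: b→-4 (≡8 mod 12), so (6,8,12)→(6,-4,10)
−f: reduced (well bottom): (6,-4,10) with a≤c, −a<b≤a
flip sign back: reduced form of f is (-6,4,-10)
g: flip: (8,0,7)→(7,0,8)
g: reduced (well bottom): (7,0,8) with a≤c, −a<b≤a
reduced forms (-6, 4, -10) vs (7, 0, 8) ⇒ inequivalent

no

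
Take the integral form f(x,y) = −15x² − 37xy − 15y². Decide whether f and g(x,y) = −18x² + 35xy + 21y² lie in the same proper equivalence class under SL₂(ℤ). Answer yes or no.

D₁ = 469, D₂ = 2737
discriminants differ ⇒ not SL₂(ℤ)-equivalent

no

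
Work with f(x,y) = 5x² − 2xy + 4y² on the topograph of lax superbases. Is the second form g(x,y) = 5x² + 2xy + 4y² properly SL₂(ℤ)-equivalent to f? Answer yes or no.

D₁ = -76, D₂ = -76
f: flip: (5,-2,4)→(4,2,5)
f: reduced (well bottom): (4,2,5) with a≤c, −a<b≤a
g: flip: (5,2,4)→(4,-2,5)
g: reduced (well bottom): (4,-2,5) with a≤c, −a<b≤a
reduced forms (4, 2, 5) vs (4, -2, 5) ⇒ inequivalent

no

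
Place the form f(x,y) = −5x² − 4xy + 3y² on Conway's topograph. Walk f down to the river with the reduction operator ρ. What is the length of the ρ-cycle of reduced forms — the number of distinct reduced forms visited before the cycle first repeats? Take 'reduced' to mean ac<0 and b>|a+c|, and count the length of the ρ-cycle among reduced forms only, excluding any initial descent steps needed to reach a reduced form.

D = 76, ⌊√D⌋ = 8
descent: ρ → (3,4,-5)  [lands on river]
river: ρ → (-5,6,2)
river: ρ → (2,6,-5)
river: ρ → (-5,4,3)
river: ρ → (3,8,-1)
river: ρ → (-1,8,3)
ρ-cycle length = 6 (tail of 1 descent step not counted)

6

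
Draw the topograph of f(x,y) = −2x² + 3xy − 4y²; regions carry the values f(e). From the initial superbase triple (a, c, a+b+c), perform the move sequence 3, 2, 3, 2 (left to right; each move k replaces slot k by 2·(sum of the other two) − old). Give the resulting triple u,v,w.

start (-2,-4,-3) = (f(1,0),f(0,1),f(1,1))
replace slot 3: 2·((-2)+(-4)) − (-3) = -9 → (-2,-4,-9)
replace slot 2: 2·((-2)+(-9)) − (-4) = -18 → (-2,-18,-9)
replace slot 3: 2·((-2)+(-18)) − (-9) = -31 → (-2,-18,-31)
replace slot 2: 2·((-2)+(-31)) − (-18) = -48 → (-2,-48,-31)

-2,-48,-31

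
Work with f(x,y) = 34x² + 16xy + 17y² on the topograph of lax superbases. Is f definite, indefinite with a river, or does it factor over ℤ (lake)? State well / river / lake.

D = b²−4ac = 16² − 4·34·17 = -2056
D < 0 ⇒ definite ⇒ every region one sign ⇒ single well

well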